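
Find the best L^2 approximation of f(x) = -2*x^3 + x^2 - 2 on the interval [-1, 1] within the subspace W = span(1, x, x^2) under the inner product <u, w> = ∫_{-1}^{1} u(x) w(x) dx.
g(x) = x^2 - 6*x/5 - 2

The best approximation g ∈ W is the orthogonal projection of f onto W. Writing g = a_0 + a_1 x + a_2 x^2, the coefficients solve the normal equations G · a = b where
  G_{ij} = <φ_i, φ_j> and b_i = <f, φ_i>, with φ_0 = 1, φ_1 = x, φ_2 = x^2.
G =
  [2, 0, 2/3]
  [0, 2/3, 0]
  [2/3, 0, 2/5],
b = (-10/3, -4/5, -14/15).
Solving gives a_0 = -2, a_1 = -6/5, a_2 = 1, so
  g(x) = x^2 - 6*x/5 - 2.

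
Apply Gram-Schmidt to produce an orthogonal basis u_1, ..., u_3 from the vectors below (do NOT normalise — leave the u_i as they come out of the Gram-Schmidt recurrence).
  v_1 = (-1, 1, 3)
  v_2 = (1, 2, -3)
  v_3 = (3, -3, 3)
Orthogonal basis:
  u_1 = (-1, 1, 3)
  u_2 = (3/11, 30/11, -9/11)
  u_3 = (18/5, 0, 6/5)

Apply the Gram-Schmidt recurrence
  u_1 = v_1
  u_i = v_i − Σ_{j<i} ((v_i · u_j) / (u_j · u_j)) · u_j.

Step by step this gives:
  u_1 = (-1, 1, 3)
  u_2 = (3/11, 30/11, -9/11)
  u_3 = (18/5, 0, 6/5)

Orthogonality check:
  u_2 · u_1 = 0 (should be 0)
  u_3 · u_1 = 0 (should be 0)
  u_3 · u_2 = 0 (should be 0)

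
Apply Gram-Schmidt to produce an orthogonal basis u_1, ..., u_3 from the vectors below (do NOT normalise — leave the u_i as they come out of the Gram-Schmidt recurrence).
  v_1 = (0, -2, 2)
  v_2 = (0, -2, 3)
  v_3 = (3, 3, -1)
Orthogonal basis:
  u_1 = (0, -2, 2)
  u_2 = (0, 1/2, 1/2)
  u_3 = (3, 0, 0)

Apply the Gram-Schmidt recurrence
  u_1 = v_1
  u_i = v_i − Σ_{j<i} ((v_i · u_j) / (u_j · u_j)) · u_j.

Step by step this gives:
  u_1 = (0, -2, 2)
  u_2 = (0, 1/2, 1/2)
  u_3 = (3, 0, 0)

Orthogonality check:
  u_2 · u_1 = 0 (should be 0)
  u_3 · u_1 = 0 (should be 0)
  u_3 · u_2 = 0 (should be 0)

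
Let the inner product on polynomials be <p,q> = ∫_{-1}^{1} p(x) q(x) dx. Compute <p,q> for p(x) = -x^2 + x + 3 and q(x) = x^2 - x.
<p,q> = 14/15

Expand the product: p(x)·q(x) = -x^4 + 2*x^3 + 2*x^2 - 3*x.
∫_{-1}^{1} of each monomial x^k gives [2/(k+1) if k even, 0 if k odd]. Integrating term-by-term (or equivalently evaluating the antiderivative F(x) = -x^5/5 + x^4/2 + 2*x^3/3 - 3*x^2/2 at the endpoints):
  F(1) − F(−1) = -8/15 − (-22/15) = 14/15.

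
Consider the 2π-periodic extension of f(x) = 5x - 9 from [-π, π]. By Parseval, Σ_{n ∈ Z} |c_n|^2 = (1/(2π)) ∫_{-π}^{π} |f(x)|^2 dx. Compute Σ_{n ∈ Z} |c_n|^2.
Σ |c_n|^2 = 25π^2/3 + 81

Expand and integrate term by term over [-π, π]:
  ∫ (5x)^2 dx = 25·(2π^3/3); ∫ 2·5·(-9)·x dx = 0 (odd integrand); ∫ (-9)^2 dx = 81·2π.
So (1/(2π)) ∫_{-π}^{π} (5x - 9)^2 dx = 25π^2/3 + 81 = 25π^2/3 + 81.
Parseval ⇒ Σ |c_n|^2 = 25π^2/3 + 81.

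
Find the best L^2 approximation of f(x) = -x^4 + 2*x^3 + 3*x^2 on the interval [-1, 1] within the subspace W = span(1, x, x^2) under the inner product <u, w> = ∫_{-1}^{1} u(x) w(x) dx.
g(x) = 15*x^2/7 + 6*x/5 + 3/35

The best approximation g ∈ W is the orthogonal projection of f onto W. Writing g = a_0 + a_1 x + a_2 x^2, the coefficients solve the normal equations G · a = b where
  G_{ij} = <φ_i, φ_j> and b_i = <f, φ_i>, with φ_0 = 1, φ_1 = x, φ_2 = x^2.
G =
  [2, 0, 2/3]
  [0, 2/3, 0]
  [2/3, 0, 2/5],
b = (8/5, 4/5, 32/35).
Solving gives a_0 = 3/35, a_1 = 6/5, a_2 = 15/7, so
  g(x) = 15*x^2/7 + 6*x/5 + 3/35.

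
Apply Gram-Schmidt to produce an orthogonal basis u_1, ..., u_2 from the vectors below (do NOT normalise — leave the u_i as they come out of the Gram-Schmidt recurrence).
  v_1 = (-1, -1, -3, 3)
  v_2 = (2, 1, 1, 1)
Orthogonal basis:
  u_1 = (-1, -1, -3, 3)
  u_2 = (37/20, 17/20, 11/20, 29/20)

Apply the Gram-Schmidt recurrence
  u_1 = v_1
  u_i = v_i − Σ_{j<i} ((v_i · u_j) / (u_j · u_j)) · u_j.

Step by step this gives:
  u_1 = (-1, -1, -3, 3)
  u_2 = (37/20, 17/20, 11/20, 29/20)

Orthogonality check:
  u_2 · u_1 = 0 (should be 0)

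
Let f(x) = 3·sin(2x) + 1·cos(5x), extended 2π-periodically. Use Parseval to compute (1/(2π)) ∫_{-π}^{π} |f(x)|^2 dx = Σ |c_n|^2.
Σ |c_n|^2 = 5

Expand |f|^2 and use orthogonality of {sin(nx), cos(mx)} on [-π, π]:
  ∫_{-π}^{π} sin(nx)^2 dx = π, ∫ cos(mx)^2 dx = π, and cross terms integrate to 0.
So ∫_{-π}^{π} f(x)^2 dx = 3^2 · π + 1^2 · π = (9 + 1)π.
Divide by 2π: (9 + 1)/2 = 5.
By Parseval, this equals Σ |c_n|^2.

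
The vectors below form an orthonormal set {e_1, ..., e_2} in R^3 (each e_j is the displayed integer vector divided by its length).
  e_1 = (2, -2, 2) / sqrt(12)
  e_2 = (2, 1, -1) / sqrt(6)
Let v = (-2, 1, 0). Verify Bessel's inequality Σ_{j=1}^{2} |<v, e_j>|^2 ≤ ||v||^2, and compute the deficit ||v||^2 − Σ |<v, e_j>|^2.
Σ |<v, e_j>|^2 = 9/2; ||v||^2 = 5; deficit = 1/2

Write each e_j = u_j / sqrt(<u_j, u_j>) where u_j is the displayed integer vector. Then <v, e_j> = <v, u_j> / sqrt(<u_j, u_j>), so |<v, e_j>|^2 = <v, u_j>^2 / <u_j, u_j>.
Coefficients: <v, e_1> = -6/sqrt(12), <v, e_2> = -3/sqrt(6).
Square and sum: Σ |<v, e_j>|^2 = 9/2.
Compute ||v||^2 = v·v = 5.
Deficit = 5 − 9/2 = 1/2 ≥ 0, confirming Bessel's inequality. (The deficit equals ||v − Σ <v,e_j> e_j||^2, the squared distance from v to span{e_j}.)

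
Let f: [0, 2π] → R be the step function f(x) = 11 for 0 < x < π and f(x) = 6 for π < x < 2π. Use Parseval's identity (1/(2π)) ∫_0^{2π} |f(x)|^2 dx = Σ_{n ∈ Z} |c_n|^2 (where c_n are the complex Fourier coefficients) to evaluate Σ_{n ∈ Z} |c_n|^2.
Σ |c_n|^2 = 157/2

Parseval equates the L^2 energy of f (normalised by 1/(2π)) with the ℓ^2 sum of its Fourier coefficients: (1/(2π)) ∫_0^{2π} |f|^2 = Σ |c_n|^2.
Compute the left side: (1/(2π)) [∫_0^π 11^2 dx + ∫_π^{2π} 6^2 dx] = (1/(2π)) · (121π + 36π) = (121 + 36)/2 = 157/2.
So Σ_{n ∈ Z} |c_n|^2 = 157/2.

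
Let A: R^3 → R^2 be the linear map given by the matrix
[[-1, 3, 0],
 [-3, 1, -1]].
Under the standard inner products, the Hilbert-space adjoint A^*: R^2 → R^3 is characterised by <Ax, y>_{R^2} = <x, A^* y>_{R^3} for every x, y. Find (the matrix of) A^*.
A^* = A^T =
[[-1, -3],
 [3, 1],
 [0, -1]]

For real matrices with standard dot products, the defining identity <Ax, y> = <x, A^* y> gives (Ax)^T y = x^T (A^*) y, i.e. x^T A^T y = x^T (A^*) y. Since this holds for all x, y, we must have A^* = A^T. Therefore
A^* =
[[-1, -3],
 [3, 1],
 [0, -1]].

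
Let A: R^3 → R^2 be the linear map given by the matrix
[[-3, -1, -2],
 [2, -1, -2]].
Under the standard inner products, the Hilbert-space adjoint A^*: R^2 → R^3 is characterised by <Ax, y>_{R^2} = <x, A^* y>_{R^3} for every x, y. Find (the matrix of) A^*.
A^* = A^T =
[[-3, 2],
 [-1, -1],
 [-2, -2]]

For real matrices with standard dot products, the defining identity <Ax, y> = <x, A^* y> gives (Ax)^T y = x^T (A^*) y, i.e. x^T A^T y = x^T (A^*) y. Since this holds for all x, y, we must have A^* = A^T. Therefore
A^* =
[[-3, 2],
 [-1, -1],
 [-2, -2]].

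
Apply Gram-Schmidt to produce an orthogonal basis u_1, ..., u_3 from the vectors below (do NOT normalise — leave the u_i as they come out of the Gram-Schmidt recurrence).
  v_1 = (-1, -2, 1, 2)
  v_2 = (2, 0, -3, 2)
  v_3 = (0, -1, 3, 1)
Orthogonal basis:
  u_1 = (-1, -2, 1, 2)
  u_2 = (19/10, -1/5, -29/10, 11/5)
  u_3 = (238/169, 55/169, 206/169, 71/169)

Apply the Gram-Schmidt recurrence
  u_1 = v_1
  u_i = v_i − Σ_{j<i} ((v_i · u_j) / (u_j · u_j)) · u_j.

Step by step this gives:
  u_1 = (-1, -2, 1, 2)
  u_2 = (19/10, -1/5, -29/10, 11/5)
  u_3 = (238/169, 55/169, 206/169, 71/169)

Orthogonality check:
  u_2 · u_1 = 0 (should be 0)
  u_3 · u_1 = 0 (should be 0)
  u_3 · u_2 = 0 (should be 0)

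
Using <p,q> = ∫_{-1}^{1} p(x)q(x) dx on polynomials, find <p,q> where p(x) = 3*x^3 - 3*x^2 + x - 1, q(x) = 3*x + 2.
<p,q> = -12/5

Expand the product: p(x)·q(x) = 9*x^4 - 3*x^3 - 3*x^2 - x - 2.
∫_{-1}^{1} of each monomial x^k gives [2/(k+1) if k even, 0 if k odd]. Integrating term-by-term (or equivalently evaluating the antiderivative F(x) = 9*x^5/5 - 3*x^4/4 - x^3 - x^2/2 - 2*x at the endpoints):
  F(1) − F(−1) = -49/20 − (-1/20) = -12/5.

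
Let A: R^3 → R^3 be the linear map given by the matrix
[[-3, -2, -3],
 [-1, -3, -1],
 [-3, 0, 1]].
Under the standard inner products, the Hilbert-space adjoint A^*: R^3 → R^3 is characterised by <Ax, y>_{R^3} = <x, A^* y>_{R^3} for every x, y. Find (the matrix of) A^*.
A^* = A^T =
[[-3, -1, -3],
 [-2, -3, 0],
 [-3, -1, 1]]

For real matrices with standard dot products, the defining identity <Ax, y> = <x, A^* y> gives (Ax)^T y = x^T (A^*) y, i.e. x^T A^T y = x^T (A^*) y. Since this holds for all x, y, we must have A^* = A^T. Therefore
A^* =
[[-3, -1, -3],
 [-2, -3, 0],
 [-3, -1, 1]].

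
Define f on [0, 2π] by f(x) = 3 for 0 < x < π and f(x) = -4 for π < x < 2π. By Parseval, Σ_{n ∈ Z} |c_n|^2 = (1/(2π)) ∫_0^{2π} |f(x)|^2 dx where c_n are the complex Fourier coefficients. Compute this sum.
Σ |c_n|^2 = 25/2

Parseval equates the L^2 energy of f (normalised by 1/(2π)) with the ℓ^2 sum of its Fourier coefficients: (1/(2π)) ∫_0^{2π} |f|^2 = Σ |c_n|^2.
Compute the left side: (1/(2π)) [∫_0^π 3^2 dx + ∫_π^{2π} (-4)^2 dx] = (1/(2π)) · (9π + 16π) = (9 + 16)/2 = 25/2.
So Σ_{n ∈ Z} |c_n|^2 = 25/2.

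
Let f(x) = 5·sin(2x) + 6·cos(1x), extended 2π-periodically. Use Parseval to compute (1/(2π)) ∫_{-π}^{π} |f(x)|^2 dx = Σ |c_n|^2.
Σ |c_n|^2 = 61/2

Expand |f|^2 and use orthogonality of {sin(nx), cos(mx)} on [-π, π]:
  ∫_{-π}^{π} sin(nx)^2 dx = π, ∫ cos(mx)^2 dx = π, and cross terms integrate to 0.
So ∫_{-π}^{π} f(x)^2 dx = 5^2 · π + 6^2 · π = (25 + 36)π.
Divide by 2π: (25 + 36)/2 = 61/2.
By Parseval, this equals Σ |c_n|^2.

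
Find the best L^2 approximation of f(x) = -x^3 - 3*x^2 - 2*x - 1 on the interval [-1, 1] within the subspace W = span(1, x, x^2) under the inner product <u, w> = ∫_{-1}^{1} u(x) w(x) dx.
g(x) = -3*x^2 - 13*x/5 - 1

The best approximation g ∈ W is the orthogonal projection of f onto W. Writing g = a_0 + a_1 x + a_2 x^2, the coefficients solve the normal equations G · a = b where
  G_{ij} = <φ_i, φ_j> and b_i = <f, φ_i>, with φ_0 = 1, φ_1 = x, φ_2 = x^2.
G =
  [2, 0, 2/3]
  [0, 2/3, 0]
  [2/3, 0, 2/5],
b = (-4, -26/15, -28/15).
Solving gives a_0 = -1, a_1 = -13/5, a_2 = -3, so
  g(x) = -3*x^2 - 13*x/5 - 1.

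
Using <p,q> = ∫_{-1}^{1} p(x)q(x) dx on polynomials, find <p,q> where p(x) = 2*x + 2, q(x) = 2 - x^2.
<p,q> = 20/3

Expand the product: p(x)·q(x) = -2*x^3 - 2*x^2 + 4*x + 4.
∫_{-1}^{1} of each monomial x^k gives [2/(k+1) if k even, 0 if k odd]. Integrating term-by-term (or equivalently evaluating the antiderivative F(x) = -x^4/2 - 2*x^3/3 + 2*x^2 + 4*x at the endpoints):
  F(1) − F(−1) = 29/6 − (-11/6) = 20/3.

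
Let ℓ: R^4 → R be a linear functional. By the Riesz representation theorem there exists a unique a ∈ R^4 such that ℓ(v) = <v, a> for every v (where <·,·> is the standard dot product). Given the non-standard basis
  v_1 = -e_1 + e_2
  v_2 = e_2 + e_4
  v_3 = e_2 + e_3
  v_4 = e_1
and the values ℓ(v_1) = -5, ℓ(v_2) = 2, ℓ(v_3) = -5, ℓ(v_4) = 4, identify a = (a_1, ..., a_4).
a = (4, -1, -4, 3)

Write a = (a_1, ..., a_4) in the standard basis. For each basis vector v_i, ℓ(v_i) = <v_i, a> is a linear equation in the a_j's. Collect the n equations into a matrix system V a = ℓ, where row i of V is v_i (expressed in the standard basis). Since V is invertible (lower-triangular with 1s on the diagonal, up to permutation), solve by back-substitution:
  V =
[[-1, 1, 0, 0],
 [0, 1, 0, 1],
 [0, 1, 1, 0],
 [1, 0, 0, 0]]
  V a = (-5, 2, -5, 4)
Solving gives a = (4, -1, -4, 3).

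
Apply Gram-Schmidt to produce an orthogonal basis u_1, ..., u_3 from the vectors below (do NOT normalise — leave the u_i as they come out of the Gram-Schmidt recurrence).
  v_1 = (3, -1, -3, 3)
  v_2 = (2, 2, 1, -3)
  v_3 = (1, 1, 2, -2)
Orthogonal basis:
  u_1 = (3, -1, -3, 3)
  u_2 = (20/7, 12/7, 1/7, -15/7)
  u_3 = (9/22, -39/110, 93/110, 7/22)

Apply the Gram-Schmidt recurrence
  u_1 = v_1
  u_i = v_i − Σ_{j<i} ((v_i · u_j) / (u_j · u_j)) · u_j.

Step by step this gives:
  u_1 = (3, -1, -3, 3)
  u_2 = (20/7, 12/7, 1/7, -15/7)
  u_3 = (9/22, -39/110, 93/110, 7/22)

Orthogonality check:
  u_2 · u_1 = 0 (should be 0)
  u_3 · u_1 = 0 (should be 0)
  u_3 · u_2 = 0 (should be 0)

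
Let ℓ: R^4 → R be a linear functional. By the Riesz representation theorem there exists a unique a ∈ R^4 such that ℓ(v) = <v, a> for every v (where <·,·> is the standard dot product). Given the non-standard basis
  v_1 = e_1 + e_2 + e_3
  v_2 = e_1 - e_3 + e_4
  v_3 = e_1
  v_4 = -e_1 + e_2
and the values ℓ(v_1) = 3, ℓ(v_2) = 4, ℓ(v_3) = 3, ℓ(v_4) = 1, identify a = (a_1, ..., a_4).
a = (3, 4, -4, -3)

Write a = (a_1, ..., a_4) in the standard basis. For each basis vector v_i, ℓ(v_i) = <v_i, a> is a linear equation in the a_j's. Collect the n equations into a matrix system V a = ℓ, where row i of V is v_i (expressed in the standard basis). Since V is invertible (lower-triangular with 1s on the diagonal, up to permutation), solve by back-substitution:
  V =
[[1, 1, 1, 0],
 [1, 0, -1, 1],
 [1, 0, 0, 0],
 [-1, 1, 0, 0]]
  V a = (3, 4, 3, 1)
Solving gives a = (3, 4, -4, -3).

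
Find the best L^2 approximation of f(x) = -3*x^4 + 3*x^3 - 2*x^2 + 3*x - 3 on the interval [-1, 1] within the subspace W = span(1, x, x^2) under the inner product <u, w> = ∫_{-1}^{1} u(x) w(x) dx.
g(x) = -32*x^2/7 + 24*x/5 - 96/35

The best approximation g ∈ W is the orthogonal projection of f onto W. Writing g = a_0 + a_1 x + a_2 x^2, the coefficients solve the normal equations G · a = b where
  G_{ij} = <φ_i, φ_j> and b_i = <f, φ_i>, with φ_0 = 1, φ_1 = x, φ_2 = x^2.
G =
  [2, 0, 2/3]
  [0, 2/3, 0]
  [2/3, 0, 2/5],
b = (-128/15, 16/5, -128/35).
Solving gives a_0 = -96/35, a_1 = 24/5, a_2 = -32/7, so
  g(x) = -32*x^2/7 + 24*x/5 - 96/35.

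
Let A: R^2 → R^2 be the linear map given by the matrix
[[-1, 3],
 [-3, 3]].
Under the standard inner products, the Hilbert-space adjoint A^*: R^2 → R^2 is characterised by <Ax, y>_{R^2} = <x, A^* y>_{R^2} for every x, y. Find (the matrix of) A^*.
A^* = A^T =
[[-1, -3],
 [3, 3]]

For real matrices with standard dot products, the defining identity <Ax, y> = <x, A^* y> gives (Ax)^T y = x^T (A^*) y, i.e. x^T A^T y = x^T (A^*) y. Since this holds for all x, y, we must have A^* = A^T. Therefore
A^* =
[[-1, -3],
 [3, 3]].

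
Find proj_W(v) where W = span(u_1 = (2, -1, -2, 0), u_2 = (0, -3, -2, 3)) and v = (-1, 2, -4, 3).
proj_W(v) = (22/149, -224/149, -164/149, 213/149)

Set up U = [u_1 | ... | u_2] ∈ R^(4×2). The projector onto W = col(U) is P = U (U^T U)^(-1) U^T.
Compute U^T U =
  [9, 7]
  [7, 22],
and U^T v = (4, 11).
Solve U^T U · c = U^T v for the coefficients: c = (11/149, 71/149). The projection is proj_W(v) = U c.
Check: (v - proj_W(v)) · u_1 = 0  (should be 0).
Check: (v - proj_W(v)) · u_2 = 0  (should be 0).
Result: proj_W(v) = (22/149, -224/149, -164/149, 213/149).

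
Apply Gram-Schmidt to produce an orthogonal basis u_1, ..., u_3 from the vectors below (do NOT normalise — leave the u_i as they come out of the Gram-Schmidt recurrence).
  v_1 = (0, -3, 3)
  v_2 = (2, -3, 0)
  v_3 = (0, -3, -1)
Orthogonal basis:
  u_1 = (0, -3, 3)
  u_2 = (2, -3/2, -3/2)
  u_3 = (-24/17, -16/17, -16/17)

Apply the Gram-Schmidt recurrence
  u_1 = v_1
  u_i = v_i − Σ_{j<i} ((v_i · u_j) / (u_j · u_j)) · u_j.

Step by step this gives:
  u_1 = (0, -3, 3)
  u_2 = (2, -3/2, -3/2)
  u_3 = (-24/17, -16/17, -16/17)

Orthogonality check:
  u_2 · u_1 = 0 (should be 0)
  u_3 · u_1 = 0 (should be 0)
  u_3 · u_2 = 0 (should be 0)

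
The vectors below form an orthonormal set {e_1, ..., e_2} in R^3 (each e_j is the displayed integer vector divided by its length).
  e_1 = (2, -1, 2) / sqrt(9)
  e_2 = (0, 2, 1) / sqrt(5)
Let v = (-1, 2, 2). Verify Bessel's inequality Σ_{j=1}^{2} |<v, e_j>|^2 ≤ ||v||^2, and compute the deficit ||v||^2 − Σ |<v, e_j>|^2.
Σ |<v, e_j>|^2 = 36/5; ||v||^2 = 9; deficit = 9/5

Write each e_j = u_j / sqrt(<u_j, u_j>) where u_j is the displayed integer vector. Then <v, e_j> = <v, u_j> / sqrt(<u_j, u_j>), so |<v, e_j>|^2 = <v, u_j>^2 / <u_j, u_j>.
Coefficients: <v, e_1> = 0/sqrt(9), <v, e_2> = 6/sqrt(5).
Square and sum: Σ |<v, e_j>|^2 = 36/5.
Compute ||v||^2 = v·v = 9.
Deficit = 9 − 36/5 = 9/5 ≥ 0, confirming Bessel's inequality. (The deficit equals ||v − Σ <v,e_j> e_j||^2, the squared distance from v to span{e_j}.)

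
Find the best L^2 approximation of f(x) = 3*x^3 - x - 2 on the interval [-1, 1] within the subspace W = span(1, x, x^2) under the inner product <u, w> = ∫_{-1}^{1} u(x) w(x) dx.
g(x) = 4*x/5 - 2

The best approximation g ∈ W is the orthogonal projection of f onto W. Writing g = a_0 + a_1 x + a_2 x^2, the coefficients solve the normal equations G · a = b where
  G_{ij} = <φ_i, φ_j> and b_i = <f, φ_i>, with φ_0 = 1, φ_1 = x, φ_2 = x^2.
G =
  [2, 0, 2/3]
  [0, 2/3, 0]
  [2/3, 0, 2/5],
b = (-4, 8/15, -4/3).
Solving gives a_0 = -2, a_1 = 4/5, a_2 = 0, so
  g(x) = 4*x/5 - 2.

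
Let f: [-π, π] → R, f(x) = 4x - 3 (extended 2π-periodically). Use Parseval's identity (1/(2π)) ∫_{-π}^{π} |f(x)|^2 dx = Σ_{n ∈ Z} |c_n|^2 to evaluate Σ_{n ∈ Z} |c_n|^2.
Σ |c_n|^2 = 16π^2/3 + 9

Expand and integrate term by term over [-π, π]:
  ∫ (4x)^2 dx = 16·(2π^3/3); ∫ 2·4·(-3)·x dx = 0 (odd integrand); ∫ (-3)^2 dx = 9·2π.
So (1/(2π)) ∫_{-π}^{π} (4x - 3)^2 dx = 16π^2/3 + 9 = 16π^2/3 + 9.
Parseval ⇒ Σ |c_n|^2 = 16π^2/3 + 9.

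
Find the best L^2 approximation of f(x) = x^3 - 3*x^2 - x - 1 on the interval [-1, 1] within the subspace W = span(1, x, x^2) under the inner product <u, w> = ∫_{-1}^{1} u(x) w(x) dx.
g(x) = -3*x^2 - 2*x/5 - 1

The best approximation g ∈ W is the orthogonal projection of f onto W. Writing g = a_0 + a_1 x + a_2 x^2, the coefficients solve the normal equations G · a = b where
  G_{ij} = <φ_i, φ_j> and b_i = <f, φ_i>, with φ_0 = 1, φ_1 = x, φ_2 = x^2.
G =
  [2, 0, 2/3]
  [0, 2/3, 0]
  [2/3, 0, 2/5],
b = (-4, -4/15, -28/15).
Solving gives a_0 = -1, a_1 = -2/5, a_2 = -3, so
  g(x) = -3*x^2 - 2*x/5 - 1.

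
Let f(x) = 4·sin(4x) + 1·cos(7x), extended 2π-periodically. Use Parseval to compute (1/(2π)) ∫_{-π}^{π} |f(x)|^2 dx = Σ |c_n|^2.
Σ |c_n|^2 = 17/2

Expand |f|^2 and use orthogonality of {sin(nx), cos(mx)} on [-π, π]:
  ∫_{-π}^{π} sin(nx)^2 dx = π, ∫ cos(mx)^2 dx = π, and cross terms integrate to 0.
So ∫_{-π}^{π} f(x)^2 dx = 4^2 · π + 1^2 · π = (16 + 1)π.
Divide by 2π: (16 + 1)/2 = 17/2.
By Parseval, this equals Σ |c_n|^2.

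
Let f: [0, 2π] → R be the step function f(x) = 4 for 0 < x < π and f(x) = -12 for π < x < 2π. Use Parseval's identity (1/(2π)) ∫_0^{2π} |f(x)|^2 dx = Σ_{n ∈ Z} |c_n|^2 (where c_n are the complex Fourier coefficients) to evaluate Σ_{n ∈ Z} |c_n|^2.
Σ |c_n|^2 = 80

Parseval equates the L^2 energy of f (normalised by 1/(2π)) with the ℓ^2 sum of its Fourier coefficients: (1/(2π)) ∫_0^{2π} |f|^2 = Σ |c_n|^2.
Compute the left side: (1/(2π)) [∫_0^π 4^2 dx + ∫_π^{2π} (-12)^2 dx] = (1/(2π)) · (16π + 144π) = (16 + 144)/2 = 80.
So Σ_{n ∈ Z} |c_n|^2 = 80.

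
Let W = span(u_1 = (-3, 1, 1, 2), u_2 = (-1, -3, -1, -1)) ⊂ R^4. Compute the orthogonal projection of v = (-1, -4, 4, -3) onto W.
proj_W(v) = (-1, -3, -1, -1)

Set up U = [u_1 | ... | u_2] ∈ R^(4×2). The projector onto W = col(U) is P = U (U^T U)^(-1) U^T.
Compute U^T U =
  [15, -3]
  [-3, 12],
and U^T v = (-3, 12).
Solve U^T U · c = U^T v for the coefficients: c = (0, 1). The projection is proj_W(v) = U c.
Check: (v - proj_W(v)) · u_1 = 0  (should be 0).
Check: (v - proj_W(v)) · u_2 = 0  (should be 0).
Result: proj_W(v) = (-1, -3, -1, -1).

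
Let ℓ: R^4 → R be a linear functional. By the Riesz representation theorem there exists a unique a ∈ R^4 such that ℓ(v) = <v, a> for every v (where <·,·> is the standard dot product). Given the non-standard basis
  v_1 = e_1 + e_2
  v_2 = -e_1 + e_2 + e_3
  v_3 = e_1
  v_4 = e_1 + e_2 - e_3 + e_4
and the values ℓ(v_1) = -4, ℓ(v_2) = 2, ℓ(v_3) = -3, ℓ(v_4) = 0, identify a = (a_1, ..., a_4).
a = (-3, -1, 0, 4)

Write a = (a_1, ..., a_4) in the standard basis. For each basis vector v_i, ℓ(v_i) = <v_i, a> is a linear equation in the a_j's. Collect the n equations into a matrix system V a = ℓ, where row i of V is v_i (expressed in the standard basis). Since V is invertible (lower-triangular with 1s on the diagonal, up to permutation), solve by back-substitution:
  V =
[[1, 1, 0, 0],
 [-1, 1, 1, 0],
 [1, 0, 0, 0],
 [1, 1, -1, 1]]
  V a = (-4, 2, -3, 0)
Solving gives a = (-3, -1, 0, 4).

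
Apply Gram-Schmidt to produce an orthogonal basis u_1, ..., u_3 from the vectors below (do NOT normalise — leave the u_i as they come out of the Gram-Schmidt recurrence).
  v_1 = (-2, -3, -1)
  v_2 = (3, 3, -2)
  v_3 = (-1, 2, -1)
Orthogonal basis:
  u_1 = (-2, -3, -1)
  u_2 = (8/7, 3/14, -41/14)
  u_3 = (-234/139, 182/139, -78/139)

Apply the Gram-Schmidt recurrence
  u_1 = v_1
  u_i = v_i − Σ_{j<i} ((v_i · u_j) / (u_j · u_j)) · u_j.

Step by step this gives:
  u_1 = (-2, -3, -1)
  u_2 = (8/7, 3/14, -41/14)
  u_3 = (-234/139, 182/139, -78/139)

Orthogonality check:
  u_2 · u_1 = 0 (should be 0)
  u_3 · u_1 = 0 (should be 0)
  u_3 · u_2 = 0 (should be 0)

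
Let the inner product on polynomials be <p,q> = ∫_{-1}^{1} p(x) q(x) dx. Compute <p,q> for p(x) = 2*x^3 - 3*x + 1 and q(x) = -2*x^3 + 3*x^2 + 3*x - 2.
<p,q> = -152/35

Expand the product: p(x)·q(x) = -4*x^6 + 6*x^5 + 12*x^4 - 15*x^3 - 6*x^2 + 9*x - 2.
∫_{-1}^{1} of each monomial x^k gives [2/(k+1) if k even, 0 if k odd]. Integrating term-by-term (or equivalently evaluating the antiderivative F(x) = -4*x^7/7 + x^6 + 12*x^5/5 - 15*x^4/4 - 2*x^3 + 9*x^2/2 - 2*x at the endpoints):
  F(1) − F(−1) = -59/140 − (549/140) = -152/35.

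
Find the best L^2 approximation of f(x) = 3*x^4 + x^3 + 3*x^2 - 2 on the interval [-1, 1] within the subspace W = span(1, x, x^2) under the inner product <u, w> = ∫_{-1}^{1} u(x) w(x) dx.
g(x) = 39*x^2/7 + 3*x/5 - 79/35

The best approximation g ∈ W is the orthogonal projection of f onto W. Writing g = a_0 + a_1 x + a_2 x^2, the coefficients solve the normal equations G · a = b where
  G_{ij} = <φ_i, φ_j> and b_i = <f, φ_i>, with φ_0 = 1, φ_1 = x, φ_2 = x^2.
G =
  [2, 0, 2/3]
  [0, 2/3, 0]
  [2/3, 0, 2/5],
b = (-4/5, 2/5, 76/105).
Solving gives a_0 = -79/35, a_1 = 3/5, a_2 = 39/7, so
  g(x) = 39*x^2/7 + 3*x/5 - 79/35.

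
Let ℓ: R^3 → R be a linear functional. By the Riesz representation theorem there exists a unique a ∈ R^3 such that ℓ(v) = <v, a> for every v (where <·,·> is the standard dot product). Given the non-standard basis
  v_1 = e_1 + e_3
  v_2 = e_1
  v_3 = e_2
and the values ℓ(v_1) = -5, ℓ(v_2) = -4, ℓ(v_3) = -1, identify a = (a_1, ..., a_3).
a = (-4, -1, -1)

Write a = (a_1, ..., a_3) in the standard basis. For each basis vector v_i, ℓ(v_i) = <v_i, a> is a linear equation in the a_j's. Collect the n equations into a matrix system V a = ℓ, where row i of V is v_i (expressed in the standard basis). Since V is invertible (lower-triangular with 1s on the diagonal, up to permutation), solve by back-substitution:
  V =
[[1, 0, 1],
 [1, 0, 0],
 [0, 1, 0]]
  V a = (-5, -4, -1)
Solving gives a = (-4, -1, -1).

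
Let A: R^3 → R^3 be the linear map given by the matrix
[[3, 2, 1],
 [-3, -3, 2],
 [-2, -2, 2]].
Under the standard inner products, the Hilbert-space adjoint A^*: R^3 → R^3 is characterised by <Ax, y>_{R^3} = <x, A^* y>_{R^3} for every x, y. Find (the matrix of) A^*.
A^* = A^T =
[[3, -3, -2],
 [2, -3, -2],
 [1, 2, 2]]

For real matrices with standard dot products, the defining identity <Ax, y> = <x, A^* y> gives (Ax)^T y = x^T (A^*) y, i.e. x^T A^T y = x^T (A^*) y. Since this holds for all x, y, we must have A^* = A^T. Therefore
A^* =
[[3, -3, -2],
 [2, -3, -2],
 [1, 2, 2]].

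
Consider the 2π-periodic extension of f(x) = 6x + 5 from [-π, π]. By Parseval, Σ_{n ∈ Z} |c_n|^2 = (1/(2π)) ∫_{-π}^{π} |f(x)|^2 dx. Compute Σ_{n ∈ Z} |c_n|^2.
Σ |c_n|^2 = 12π^2 + 25

Expand and integrate term by term over [-π, π]:
  ∫ (6x)^2 dx = 36·(2π^3/3); ∫ 2·6·(5)·x dx = 0 (odd integrand); ∫ 5^2 dx = 25·2π.
So (1/(2π)) ∫_{-π}^{π} (6x + 5)^2 dx = 36π^2/3 + 25 = 12π^2 + 25.
Parseval ⇒ Σ |c_n|^2 = 12π^2 + 25.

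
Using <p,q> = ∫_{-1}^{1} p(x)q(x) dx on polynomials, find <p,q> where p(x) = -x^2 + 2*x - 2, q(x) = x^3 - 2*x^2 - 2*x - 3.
<p,q> = 78/5

Expand the product: p(x)·q(x) = -x^5 + 4*x^4 - 4*x^3 + 3*x^2 - 2*x + 6.
∫_{-1}^{1} of each monomial x^k gives [2/(k+1) if k even, 0 if k odd]. Integrating term-by-term (or equivalently evaluating the antiderivative F(x) = -x^6/6 + 4*x^5/5 - x^4 + x^3 - x^2 + 6*x at the endpoints):
  F(1) − F(−1) = 169/30 − (-299/30) = 78/5.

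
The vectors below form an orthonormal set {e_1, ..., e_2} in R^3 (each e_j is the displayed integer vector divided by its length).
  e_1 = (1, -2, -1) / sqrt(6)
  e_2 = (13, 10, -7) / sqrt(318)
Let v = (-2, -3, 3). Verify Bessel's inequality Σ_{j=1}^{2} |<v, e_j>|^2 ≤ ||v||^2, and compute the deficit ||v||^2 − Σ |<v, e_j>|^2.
Σ |<v, e_j>|^2 = 997/53; ||v||^2 = 22; deficit = 169/53

Write each e_j = u_j / sqrt(<u_j, u_j>) where u_j is the displayed integer vector. Then <v, e_j> = <v, u_j> / sqrt(<u_j, u_j>), so |<v, e_j>|^2 = <v, u_j>^2 / <u_j, u_j>.
Coefficients: <v, e_1> = 1/sqrt(6), <v, e_2> = -77/sqrt(318).
Square and sum: Σ |<v, e_j>|^2 = 997/53.
Compute ||v||^2 = v·v = 22.
Deficit = 22 − 997/53 = 169/53 ≥ 0, confirming Bessel's inequality. (The deficit equals ||v − Σ <v,e_j> e_j||^2, the squared distance from v to span{e_j}.)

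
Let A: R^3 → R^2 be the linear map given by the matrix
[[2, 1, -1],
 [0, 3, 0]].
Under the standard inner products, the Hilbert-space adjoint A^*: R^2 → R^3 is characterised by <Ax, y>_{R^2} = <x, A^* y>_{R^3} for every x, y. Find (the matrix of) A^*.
A^* = A^T =
[[2, 0],
 [1, 3],
 [-1, 0]]

For real matrices with standard dot products, the defining identity <Ax, y> = <x, A^* y> gives (Ax)^T y = x^T (A^*) y, i.e. x^T A^T y = x^T (A^*) y. Since this holds for all x, y, we must have A^* = A^T. Therefore
A^* =
[[2, 0],
 [1, 3],
 [-1, 0]].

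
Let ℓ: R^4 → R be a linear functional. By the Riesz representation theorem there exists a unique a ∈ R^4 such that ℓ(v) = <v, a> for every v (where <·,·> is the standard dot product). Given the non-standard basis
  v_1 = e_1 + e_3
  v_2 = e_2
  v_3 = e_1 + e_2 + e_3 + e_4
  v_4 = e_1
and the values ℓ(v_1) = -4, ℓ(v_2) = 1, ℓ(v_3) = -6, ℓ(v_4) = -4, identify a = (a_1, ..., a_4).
a = (-4, 1, 0, -3)

Write a = (a_1, ..., a_4) in the standard basis. For each basis vector v_i, ℓ(v_i) = <v_i, a> is a linear equation in the a_j's. Collect the n equations into a matrix system V a = ℓ, where row i of V is v_i (expressed in the standard basis). Since V is invertible (lower-triangular with 1s on the diagonal, up to permutation), solve by back-substitution:
  V =
[[1, 0, 1, 0],
 [0, 1, 0, 0],
 [1, 1, 1, 1],
 [1, 0, 0, 0]]
  V a = (-4, 1, -6, -4)
Solving gives a = (-4, 1, 0, -3).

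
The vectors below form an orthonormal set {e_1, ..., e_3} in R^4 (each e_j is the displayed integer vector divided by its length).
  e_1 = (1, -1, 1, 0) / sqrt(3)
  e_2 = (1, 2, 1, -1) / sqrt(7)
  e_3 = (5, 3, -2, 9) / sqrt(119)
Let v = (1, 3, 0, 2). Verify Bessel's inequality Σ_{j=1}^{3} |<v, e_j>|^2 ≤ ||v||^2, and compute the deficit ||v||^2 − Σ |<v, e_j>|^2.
Σ |<v, e_j>|^2 = 689/51; ||v||^2 = 14; deficit = 25/51

Write each e_j = u_j / sqrt(<u_j, u_j>) where u_j is the displayed integer vector. Then <v, e_j> = <v, u_j> / sqrt(<u_j, u_j>), so |<v, e_j>|^2 = <v, u_j>^2 / <u_j, u_j>.
Coefficients: <v, e_1> = -2/sqrt(3), <v, e_2> = 5/sqrt(7), <v, e_3> = 32/sqrt(119).
Square and sum: Σ |<v, e_j>|^2 = 689/51.
Compute ||v||^2 = v·v = 14.
Deficit = 14 − 689/51 = 25/51 ≥ 0, confirming Bessel's inequality. (The deficit equals ||v − Σ <v,e_j> e_j||^2, the squared distance from v to span{e_j}.)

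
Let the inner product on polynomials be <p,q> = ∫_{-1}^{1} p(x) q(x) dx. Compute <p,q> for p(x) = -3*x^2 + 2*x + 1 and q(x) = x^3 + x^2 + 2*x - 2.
<p,q> = 44/15

Expand the product: p(x)·q(x) = -3*x^5 - x^4 - 3*x^3 + 11*x^2 - 2*x - 2.
∫_{-1}^{1} of each monomial x^k gives [2/(k+1) if k even, 0 if k odd]. Integrating term-by-term (or equivalently evaluating the antiderivative F(x) = -x^6/2 - x^5/5 - 3*x^4/4 + 11*x^3/3 - x^2 - 2*x at the endpoints):
  F(1) − F(−1) = -47/60 − (-223/60) = 44/15.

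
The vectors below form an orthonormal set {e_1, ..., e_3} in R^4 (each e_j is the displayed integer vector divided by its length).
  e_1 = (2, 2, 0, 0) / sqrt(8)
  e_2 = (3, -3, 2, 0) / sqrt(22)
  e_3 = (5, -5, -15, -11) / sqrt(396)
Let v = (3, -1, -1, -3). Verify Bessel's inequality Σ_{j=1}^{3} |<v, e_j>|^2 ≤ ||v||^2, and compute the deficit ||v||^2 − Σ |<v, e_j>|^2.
Σ |<v, e_j>|^2 = 164/9; ||v||^2 = 20; deficit = 16/9

Write each e_j = u_j / sqrt(<u_j, u_j>) where u_j is the displayed integer vector. Then <v, e_j> = <v, u_j> / sqrt(<u_j, u_j>), so |<v, e_j>|^2 = <v, u_j>^2 / <u_j, u_j>.
Coefficients: <v, e_1> = 4/sqrt(8), <v, e_2> = 10/sqrt(22), <v, e_3> = 68/sqrt(396).
Square and sum: Σ |<v, e_j>|^2 = 164/9.
Compute ||v||^2 = v·v = 20.
Deficit = 20 − 164/9 = 16/9 ≥ 0, confirming Bessel's inequality. (The deficit equals ||v − Σ <v,e_j> e_j||^2, the squared distance from v to span{e_j}.)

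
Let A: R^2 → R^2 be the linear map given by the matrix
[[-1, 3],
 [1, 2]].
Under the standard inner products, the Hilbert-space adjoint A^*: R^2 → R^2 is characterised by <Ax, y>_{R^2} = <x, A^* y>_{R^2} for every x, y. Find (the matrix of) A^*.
A^* = A^T =
[[-1, 1],
 [3, 2]]

For real matrices with standard dot products, the defining identity <Ax, y> = <x, A^* y> gives (Ax)^T y = x^T (A^*) y, i.e. x^T A^T y = x^T (A^*) y. Since this holds for all x, y, we must have A^* = A^T. Therefore
A^* =
[[-1, 1],
 [3, 2]].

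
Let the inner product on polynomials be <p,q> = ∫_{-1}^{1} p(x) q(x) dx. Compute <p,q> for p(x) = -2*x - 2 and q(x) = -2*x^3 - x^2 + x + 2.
<p,q> = -32/5

Expand the product: p(x)·q(x) = 4*x^4 + 6*x^3 - 6*x - 4.
∫_{-1}^{1} of each monomial x^k gives [2/(k+1) if k even, 0 if k odd]. Integrating term-by-term (or equivalently evaluating the antiderivative F(x) = 4*x^5/5 + 3*x^4/2 - 3*x^2 - 4*x at the endpoints):
  F(1) − F(−1) = -47/10 − (17/10) = -32/5.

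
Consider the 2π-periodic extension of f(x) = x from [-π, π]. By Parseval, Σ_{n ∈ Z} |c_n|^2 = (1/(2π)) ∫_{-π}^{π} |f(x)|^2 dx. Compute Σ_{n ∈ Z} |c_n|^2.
Σ |c_n|^2 = π^2/3

Expand and integrate term by term over [-π, π]:
  ∫ (x)^2 dx = 1·(2π^3/3); ∫ 2·1·(0)·x dx = 0 (odd integrand); ∫ 0^2 dx = 0·2π.
So (1/(2π)) ∫_{-π}^{π} (x)^2 dx = 1π^2/3 + 0 = π^2/3.
Parseval ⇒ Σ |c_n|^2 = π^2/3.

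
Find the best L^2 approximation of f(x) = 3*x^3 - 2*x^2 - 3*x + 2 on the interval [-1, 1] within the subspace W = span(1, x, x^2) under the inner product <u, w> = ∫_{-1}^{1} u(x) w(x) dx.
g(x) = -2*x^2 - 6*x/5 + 2

The best approximation g ∈ W is the orthogonal projection of f onto W. Writing g = a_0 + a_1 x + a_2 x^2, the coefficients solve the normal equations G · a = b where
  G_{ij} = <φ_i, φ_j> and b_i = <f, φ_i>, with φ_0 = 1, φ_1 = x, φ_2 = x^2.
G =
  [2, 0, 2/3]
  [0, 2/3, 0]
  [2/3, 0, 2/5],
b = (8/3, -4/5, 8/15).
Solving gives a_0 = 2, a_1 = -6/5, a_2 = -2, so
  g(x) = -2*x^2 - 6*x/5 + 2.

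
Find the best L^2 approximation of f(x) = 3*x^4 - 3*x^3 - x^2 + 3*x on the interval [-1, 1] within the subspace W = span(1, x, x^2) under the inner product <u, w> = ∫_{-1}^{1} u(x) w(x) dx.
g(x) = 11*x^2/7 + 6*x/5 - 9/35

The best approximation g ∈ W is the orthogonal projection of f onto W. Writing g = a_0 + a_1 x + a_2 x^2, the coefficients solve the normal equations G · a = b where
  G_{ij} = <φ_i, φ_j> and b_i = <f, φ_i>, with φ_0 = 1, φ_1 = x, φ_2 = x^2.
G =
  [2, 0, 2/3]
  [0, 2/3, 0]
  [2/3, 0, 2/5],
b = (8/15, 4/5, 16/35).
Solving gives a_0 = -9/35, a_1 = 6/5, a_2 = 11/7, so
  g(x) = 11*x^2/7 + 6*x/5 - 9/35.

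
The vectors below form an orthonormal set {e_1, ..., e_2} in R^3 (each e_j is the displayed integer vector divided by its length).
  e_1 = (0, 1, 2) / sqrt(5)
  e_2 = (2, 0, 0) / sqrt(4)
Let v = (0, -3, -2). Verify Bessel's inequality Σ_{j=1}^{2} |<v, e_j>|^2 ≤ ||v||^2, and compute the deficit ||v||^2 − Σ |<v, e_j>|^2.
Σ |<v, e_j>|^2 = 49/5; ||v||^2 = 13; deficit = 16/5

Write each e_j = u_j / sqrt(<u_j, u_j>) where u_j is the displayed integer vector. Then <v, e_j> = <v, u_j> / sqrt(<u_j, u_j>), so |<v, e_j>|^2 = <v, u_j>^2 / <u_j, u_j>.
Coefficients: <v, e_1> = -7/sqrt(5), <v, e_2> = 0/sqrt(4).
Square and sum: Σ |<v, e_j>|^2 = 49/5.
Compute ||v||^2 = v·v = 13.
Deficit = 13 − 49/5 = 16/5 ≥ 0, confirming Bessel's inequality. (The deficit equals ||v − Σ <v,e_j> e_j||^2, the squared distance from v to span{e_j}.)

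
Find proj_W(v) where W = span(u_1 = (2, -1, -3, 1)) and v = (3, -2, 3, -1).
proj_W(v) = (-4/15, 2/15, 2/5, -2/15)

Set up U = [u_1 | ... | u_1] ∈ R^(4×1). The projector onto W = col(U) is P = U (U^T U)^(-1) U^T.
Compute U^T U =
  [15],
and U^T v = (-2).
Solve U^T U · c = U^T v for the coefficients: c = (-2/15). The projection is proj_W(v) = U c.
Check: (v - proj_W(v)) · u_1 = 0  (should be 0).
Result: proj_W(v) = (-4/15, 2/15, 2/5, -2/15).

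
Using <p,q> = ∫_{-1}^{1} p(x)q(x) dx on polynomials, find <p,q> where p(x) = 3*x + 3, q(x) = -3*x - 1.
<p,q> = -12

Expand the product: p(x)·q(x) = -9*x^2 - 12*x - 3.
∫_{-1}^{1} of each monomial x^k gives [2/(k+1) if k even, 0 if k odd]. Integrating term-by-term (or equivalently evaluating the antiderivative F(x) = -3*x^3 - 6*x^2 - 3*x at the endpoints):
  F(1) − F(−1) = -12 − (0) = -12.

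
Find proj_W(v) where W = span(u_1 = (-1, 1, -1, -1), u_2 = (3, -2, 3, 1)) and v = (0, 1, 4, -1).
proj_W(v) = (19/11, -1/11, 19/11, -17/11)

Set up U = [u_1 | ... | u_2] ∈ R^(4×2). The projector onto W = col(U) is P = U (U^T U)^(-1) U^T.
Compute U^T U =
  [4, -9]
  [-9, 23],
and U^T v = (-2, 9).
Solve U^T U · c = U^T v for the coefficients: c = (35/11, 18/11). The projection is proj_W(v) = U c.
Check: (v - proj_W(v)) · u_1 = 0  (should be 0).
Check: (v - proj_W(v)) · u_2 = 0  (should be 0).
Result: proj_W(v) = (19/11, -1/11, 19/11, -17/11).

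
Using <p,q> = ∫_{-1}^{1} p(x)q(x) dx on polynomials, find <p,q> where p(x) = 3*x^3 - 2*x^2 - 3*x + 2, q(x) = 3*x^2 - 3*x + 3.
<p,q> = 12

Expand the product: p(x)·q(x) = 9*x^5 - 15*x^4 + 6*x^3 + 9*x^2 - 15*x + 6.
∫_{-1}^{1} of each monomial x^k gives [2/(k+1) if k even, 0 if k odd]. Integrating term-by-term (or equivalently evaluating the antiderivative F(x) = 3*x^6/2 - 3*x^5 + 3*x^4/2 + 3*x^3 - 15*x^2/2 + 6*x at the endpoints):
  F(1) − F(−1) = 3/2 − (-21/2) = 12.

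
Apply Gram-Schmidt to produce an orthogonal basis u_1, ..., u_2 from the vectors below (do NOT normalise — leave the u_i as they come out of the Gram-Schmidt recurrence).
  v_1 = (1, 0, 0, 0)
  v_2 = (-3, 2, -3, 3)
Orthogonal basis:
  u_1 = (1, 0, 0, 0)
  u_2 = (0, 2, -3, 3)

Apply the Gram-Schmidt recurrence
  u_1 = v_1
  u_i = v_i − Σ_{j<i} ((v_i · u_j) / (u_j · u_j)) · u_j.

Step by step this gives:
  u_1 = (1, 0, 0, 0)
  u_2 = (0, 2, -3, 3)

Orthogonality check:
  u_2 · u_1 = 0 (should be 0)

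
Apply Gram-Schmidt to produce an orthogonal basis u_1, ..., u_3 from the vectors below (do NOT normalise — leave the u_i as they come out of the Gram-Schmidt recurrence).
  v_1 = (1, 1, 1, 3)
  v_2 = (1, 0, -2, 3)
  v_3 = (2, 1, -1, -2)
Orthogonal basis:
  u_1 = (1, 1, 1, 3)
  u_2 = (1/3, -2/3, -8/3, 1)
  u_3 = (30/13, 18/13, -6/13, -14/13)

Apply the Gram-Schmidt recurrence
  u_1 = v_1
  u_i = v_i − Σ_{j<i} ((v_i · u_j) / (u_j · u_j)) · u_j.

Step by step this gives:
  u_1 = (1, 1, 1, 3)
  u_2 = (1/3, -2/3, -8/3, 1)
  u_3 = (30/13, 18/13, -6/13, -14/13)

Orthogonality check:
  u_2 · u_1 = 0 (should be 0)
  u_3 · u_1 = 0 (should be 0)
  u_3 · u_2 = 0 (should be 0)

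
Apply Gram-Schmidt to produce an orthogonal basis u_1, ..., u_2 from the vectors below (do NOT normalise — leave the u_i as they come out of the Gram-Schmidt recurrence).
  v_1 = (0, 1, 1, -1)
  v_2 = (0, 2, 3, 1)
Orthogonal basis:
  u_1 = (0, 1, 1, -1)
  u_2 = (0, 2/3, 5/3, 7/3)

Apply the Gram-Schmidt recurrence
  u_1 = v_1
  u_i = v_i − Σ_{j<i} ((v_i · u_j) / (u_j · u_j)) · u_j.

Step by step this gives:
  u_1 = (0, 1, 1, -1)
  u_2 = (0, 2/3, 5/3, 7/3)

Orthogonality check:
  u_2 · u_1 = 0 (should be 0)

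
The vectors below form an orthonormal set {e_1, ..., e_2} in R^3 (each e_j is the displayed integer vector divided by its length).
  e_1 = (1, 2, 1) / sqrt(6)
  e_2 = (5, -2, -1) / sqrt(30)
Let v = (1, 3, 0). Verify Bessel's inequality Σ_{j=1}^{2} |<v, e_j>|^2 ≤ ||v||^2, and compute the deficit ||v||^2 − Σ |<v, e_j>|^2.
Σ |<v, e_j>|^2 = 41/5; ||v||^2 = 10; deficit = 9/5

Write each e_j = u_j / sqrt(<u_j, u_j>) where u_j is the displayed integer vector. Then <v, e_j> = <v, u_j> / sqrt(<u_j, u_j>), so |<v, e_j>|^2 = <v, u_j>^2 / <u_j, u_j>.
Coefficients: <v, e_1> = 7/sqrt(6), <v, e_2> = -1/sqrt(30).
Square and sum: Σ |<v, e_j>|^2 = 41/5.
Compute ||v||^2 = v·v = 10.
Deficit = 10 − 41/5 = 9/5 ≥ 0, confirming Bessel's inequality. (The deficit equals ||v − Σ <v,e_j> e_j||^2, the squared distance from v to span{e_j}.)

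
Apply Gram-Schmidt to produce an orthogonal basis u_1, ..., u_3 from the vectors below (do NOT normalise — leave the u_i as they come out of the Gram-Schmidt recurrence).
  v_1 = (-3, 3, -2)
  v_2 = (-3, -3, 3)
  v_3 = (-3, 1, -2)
Orthogonal basis:
  u_1 = (-3, 3, -2)
  u_2 = (-42/11, -24/11, 27/11)
  u_3 = (-5/31, -25/31, -30/31)

Apply the Gram-Schmidt recurrence
  u_1 = v_1
  u_i = v_i − Σ_{j<i} ((v_i · u_j) / (u_j · u_j)) · u_j.

Step by step this gives:
  u_1 = (-3, 3, -2)
  u_2 = (-42/11, -24/11, 27/11)
  u_3 = (-5/31, -25/31, -30/31)

Orthogonality check:
  u_2 · u_1 = 0 (should be 0)
  u_3 · u_1 = 0 (should be 0)
  u_3 · u_2 = 0 (should be 0)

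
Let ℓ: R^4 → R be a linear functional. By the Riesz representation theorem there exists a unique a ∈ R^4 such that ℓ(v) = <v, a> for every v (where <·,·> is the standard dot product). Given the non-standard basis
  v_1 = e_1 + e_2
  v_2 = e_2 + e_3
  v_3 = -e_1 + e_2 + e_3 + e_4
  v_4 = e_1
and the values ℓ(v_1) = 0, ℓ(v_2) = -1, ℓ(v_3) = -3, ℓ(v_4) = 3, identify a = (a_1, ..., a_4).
a = (3, -3, 2, 1)

Write a = (a_1, ..., a_4) in the standard basis. For each basis vector v_i, ℓ(v_i) = <v_i, a> is a linear equation in the a_j's. Collect the n equations into a matrix system V a = ℓ, where row i of V is v_i (expressed in the standard basis). Since V is invertible (lower-triangular with 1s on the diagonal, up to permutation), solve by back-substitution:
  V =
[[1, 1, 0, 0],
 [0, 1, 1, 0],
 [-1, 1, 1, 1],
 [1, 0, 0, 0]]
  V a = (0, -1, -3, 3)
Solving gives a = (3, -3, 2, 1).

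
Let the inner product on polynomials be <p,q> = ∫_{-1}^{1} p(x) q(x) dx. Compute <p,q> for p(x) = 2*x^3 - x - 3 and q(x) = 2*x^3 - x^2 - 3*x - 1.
<p,q> = 278/35

Expand the product: p(x)·q(x) = 4*x^6 - 2*x^5 - 8*x^4 - 7*x^3 + 6*x^2 + 10*x + 3.
∫_{-1}^{1} of each monomial x^k gives [2/(k+1) if k even, 0 if k odd]. Integrating term-by-term (or equivalently evaluating the antiderivative F(x) = 4*x^7/7 - x^6/3 - 8*x^5/5 - 7*x^4/4 + 2*x^3 + 5*x^2 + 3*x at the endpoints):
  F(1) − F(−1) = 2893/420 − (-443/420) = 278/35.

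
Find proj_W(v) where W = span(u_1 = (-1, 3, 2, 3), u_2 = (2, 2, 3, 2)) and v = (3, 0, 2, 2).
proj_W(v) = (621/227, 185/227, 550/227, 185/227)

Set up U = [u_1 | ... | u_2] ∈ R^(4×2). The projector onto W = col(U) is P = U (U^T U)^(-1) U^T.
Compute U^T U =
  [23, 16]
  [16, 21],
and U^T v = (7, 16).
Solve U^T U · c = U^T v for the coefficients: c = (-109/227, 256/227). The projection is proj_W(v) = U c.
Check: (v - proj_W(v)) · u_1 = 0  (should be 0).
Check: (v - proj_W(v)) · u_2 = 0  (should be 0).
Result: proj_W(v) = (621/227, 185/227, 550/227, 185/227).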